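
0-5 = -5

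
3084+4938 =8022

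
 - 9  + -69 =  - 78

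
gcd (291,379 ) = 1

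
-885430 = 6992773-7878203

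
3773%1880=13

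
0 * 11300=0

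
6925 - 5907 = 1018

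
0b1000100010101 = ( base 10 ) 4373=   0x1115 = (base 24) 7E5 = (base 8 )10425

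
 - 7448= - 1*7448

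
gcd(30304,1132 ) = 4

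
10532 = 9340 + 1192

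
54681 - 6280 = 48401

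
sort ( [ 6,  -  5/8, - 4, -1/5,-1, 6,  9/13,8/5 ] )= [ - 4,  -  1, - 5/8, - 1/5 , 9/13,8/5,  6,6] 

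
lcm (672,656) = 27552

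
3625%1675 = 275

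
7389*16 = 118224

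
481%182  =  117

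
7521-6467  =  1054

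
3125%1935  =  1190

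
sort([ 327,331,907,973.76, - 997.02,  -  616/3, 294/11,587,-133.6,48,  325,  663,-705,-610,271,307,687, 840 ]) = [ - 997.02, - 705, - 610, - 616/3, -133.6 , 294/11, 48,271,307,  325,327,331, 587, 663,687, 840,907,973.76] 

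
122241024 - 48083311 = 74157713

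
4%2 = 0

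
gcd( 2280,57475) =95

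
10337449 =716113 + 9621336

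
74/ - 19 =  - 74/19 = -  3.89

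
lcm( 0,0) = 0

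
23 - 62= - 39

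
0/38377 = 0= 0.00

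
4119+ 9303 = 13422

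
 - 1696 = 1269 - 2965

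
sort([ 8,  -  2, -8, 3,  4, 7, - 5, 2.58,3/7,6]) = [  -  8, - 5,-2, 3/7, 2.58, 3,4 , 6, 7,8]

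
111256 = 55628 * 2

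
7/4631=7/4631= 0.00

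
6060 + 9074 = 15134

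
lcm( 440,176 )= 880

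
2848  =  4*712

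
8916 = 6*1486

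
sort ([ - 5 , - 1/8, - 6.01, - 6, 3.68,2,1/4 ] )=[ - 6.01, - 6, - 5, - 1/8, 1/4,2,3.68 ]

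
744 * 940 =699360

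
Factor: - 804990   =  - 2^1*3^1*5^1*26833^1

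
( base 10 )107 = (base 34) 35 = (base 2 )1101011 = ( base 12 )8B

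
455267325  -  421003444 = 34263881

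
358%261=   97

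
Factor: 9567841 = 181^1*52861^1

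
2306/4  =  576 + 1/2 =576.50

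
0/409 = 0 = 0.00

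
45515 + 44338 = 89853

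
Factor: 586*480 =2^6*3^1*5^1*293^1 = 281280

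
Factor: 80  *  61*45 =2^4 * 3^2*5^2*61^1=219600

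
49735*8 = 397880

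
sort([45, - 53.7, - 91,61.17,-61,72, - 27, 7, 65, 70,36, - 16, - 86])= [ - 91, - 86, - 61, - 53.7, - 27, - 16,7,36,45, 61.17,65,70, 72 ] 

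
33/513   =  11/171 = 0.06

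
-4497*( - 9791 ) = 44030127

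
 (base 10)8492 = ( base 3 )102122112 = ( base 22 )HC0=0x212c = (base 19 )149I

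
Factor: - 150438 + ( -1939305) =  -2089743 =-3^1 * 71^1*  9811^1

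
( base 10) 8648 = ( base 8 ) 20710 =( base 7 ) 34133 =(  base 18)18c8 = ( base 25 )dkn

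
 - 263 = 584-847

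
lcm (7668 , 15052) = 406404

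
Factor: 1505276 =2^2  *  107^1*3517^1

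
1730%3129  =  1730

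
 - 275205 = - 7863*35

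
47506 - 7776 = 39730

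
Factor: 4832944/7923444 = 2^2*3^ (-1) * 23^2* 191^( - 1)*571^1 * 3457^(  -  1 ) = 1208236/1980861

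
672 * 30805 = 20700960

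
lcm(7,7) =7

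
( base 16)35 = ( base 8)65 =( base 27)1Q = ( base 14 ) 3b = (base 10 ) 53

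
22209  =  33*673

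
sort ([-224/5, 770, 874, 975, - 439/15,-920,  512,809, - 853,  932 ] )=[-920 ,-853, -224/5,- 439/15, 512, 770 , 809, 874,932,975 ]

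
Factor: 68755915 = 5^1*13751183^1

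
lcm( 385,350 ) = 3850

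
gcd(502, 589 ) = 1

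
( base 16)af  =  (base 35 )50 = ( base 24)77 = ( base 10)175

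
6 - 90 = - 84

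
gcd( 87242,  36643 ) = 1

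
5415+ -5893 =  - 478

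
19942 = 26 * 767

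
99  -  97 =2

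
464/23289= 464/23289 = 0.02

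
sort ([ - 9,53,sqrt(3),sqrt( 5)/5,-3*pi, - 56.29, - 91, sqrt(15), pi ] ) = [ - 91, - 56.29, - 3*pi, - 9,sqrt( 5)/5,  sqrt(3),pi,sqrt(15), 53 ]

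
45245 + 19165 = 64410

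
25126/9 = 25126/9 =2791.78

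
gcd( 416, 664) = 8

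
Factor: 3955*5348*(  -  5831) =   -  2^2*5^1 * 7^5*17^1*113^1*191^1 = -123333463540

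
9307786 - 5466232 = 3841554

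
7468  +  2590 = 10058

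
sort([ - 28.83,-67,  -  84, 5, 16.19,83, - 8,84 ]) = [-84,-67,  -  28.83, - 8,5, 16.19,83, 84]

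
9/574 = 9/574 = 0.02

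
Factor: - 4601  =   - 43^1*107^1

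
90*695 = 62550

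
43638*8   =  349104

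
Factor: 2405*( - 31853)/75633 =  - 3^( - 1)*5^1*13^1*17^( - 1 )*37^1*53^1*601^1*1483^( - 1) = - 76606465/75633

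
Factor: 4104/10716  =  2^1*3^2  *  47^( -1)=18/47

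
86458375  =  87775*985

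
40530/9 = 4503 + 1/3 = 4503.33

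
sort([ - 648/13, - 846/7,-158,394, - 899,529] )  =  [ - 899,-158, -846/7,-648/13,394,529]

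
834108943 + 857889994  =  1691998937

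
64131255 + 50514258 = 114645513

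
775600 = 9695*80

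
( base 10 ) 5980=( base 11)4547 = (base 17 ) 13bd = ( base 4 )1131130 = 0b1011101011100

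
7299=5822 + 1477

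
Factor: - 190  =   - 2^1* 5^1*19^1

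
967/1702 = 967/1702= 0.57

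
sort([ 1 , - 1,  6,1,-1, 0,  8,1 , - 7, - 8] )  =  [ - 8, - 7, - 1,- 1,0  ,  1, 1,1,6,8]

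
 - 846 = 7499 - 8345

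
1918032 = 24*79918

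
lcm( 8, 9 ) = 72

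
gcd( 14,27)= 1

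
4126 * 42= 173292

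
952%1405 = 952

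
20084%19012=1072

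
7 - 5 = 2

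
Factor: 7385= 5^1*7^1 * 211^1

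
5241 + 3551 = 8792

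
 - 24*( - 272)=6528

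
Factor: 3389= 3389^1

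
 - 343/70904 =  - 343/70904 = - 0.00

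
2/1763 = 2/1763  =  0.00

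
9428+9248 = 18676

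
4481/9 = 4481/9 = 497.89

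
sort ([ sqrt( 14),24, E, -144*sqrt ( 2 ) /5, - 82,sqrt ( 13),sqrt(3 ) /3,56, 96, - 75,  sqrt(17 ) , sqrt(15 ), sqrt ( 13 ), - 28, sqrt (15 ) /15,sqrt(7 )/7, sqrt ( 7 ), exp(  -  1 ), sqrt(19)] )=[-82,  -  75, - 144*sqrt( 2 )/5, - 28, sqrt( 15 )/15, exp ( - 1),sqrt( 7)/7, sqrt( 3 ) /3, sqrt( 7 ),  E,sqrt( 13 ),  sqrt(13 ),sqrt( 14), sqrt( 15), sqrt ( 17), sqrt( 19 ), 24,56, 96] 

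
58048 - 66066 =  - 8018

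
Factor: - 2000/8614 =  - 2^3 *5^3*59^( - 1 )*73^( - 1 )  =  -1000/4307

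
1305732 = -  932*( -1401)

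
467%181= 105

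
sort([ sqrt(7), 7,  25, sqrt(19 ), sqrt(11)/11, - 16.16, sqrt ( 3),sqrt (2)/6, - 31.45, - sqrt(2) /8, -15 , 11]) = [ - 31.45, - 16.16 , - 15, - sqrt(2)/8, sqrt(2 )/6, sqrt( 11)/11,sqrt(3), sqrt( 7), sqrt( 19)  ,  7,11, 25 ]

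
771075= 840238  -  69163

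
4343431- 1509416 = 2834015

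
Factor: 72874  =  2^1*83^1*439^1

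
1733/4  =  433 + 1/4  =  433.25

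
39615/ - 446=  - 39615/446 = - 88.82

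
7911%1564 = 91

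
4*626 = 2504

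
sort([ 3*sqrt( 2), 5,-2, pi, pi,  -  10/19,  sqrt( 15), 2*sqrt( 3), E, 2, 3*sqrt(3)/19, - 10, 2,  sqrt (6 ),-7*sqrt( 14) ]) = [- 7 * sqrt(14),-10 , -2, - 10/19,3 * sqrt( 3)/19 , 2, 2 , sqrt(6 ), E, pi, pi,2*sqrt( 3 ), sqrt( 15), 3*sqrt(2 ), 5]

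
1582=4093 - 2511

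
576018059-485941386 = 90076673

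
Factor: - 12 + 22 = 2^1*5^1 = 10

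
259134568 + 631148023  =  890282591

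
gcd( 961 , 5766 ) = 961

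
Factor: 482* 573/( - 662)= - 3^1*191^1*241^1*331^( - 1) = - 138093/331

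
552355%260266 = 31823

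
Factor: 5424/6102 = 8/9=   2^3 * 3^( - 2) 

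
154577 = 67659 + 86918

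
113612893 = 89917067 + 23695826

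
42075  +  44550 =86625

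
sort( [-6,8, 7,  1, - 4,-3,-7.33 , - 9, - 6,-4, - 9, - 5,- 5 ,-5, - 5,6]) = [-9 , - 9,-7.33,-6, - 6,-5,- 5, - 5 ,- 5,-4,-4,  -  3,1,6 , 7, 8]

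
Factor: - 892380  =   - 2^2*3^1 * 5^1 * 107^1*139^1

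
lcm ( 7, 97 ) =679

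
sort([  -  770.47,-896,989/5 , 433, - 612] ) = [-896,-770.47,-612,  989/5, 433 ] 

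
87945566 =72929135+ 15016431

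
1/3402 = 1/3402 = 0.00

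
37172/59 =37172/59 = 630.03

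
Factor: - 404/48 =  - 101/12 = -2^(-2)*3^( - 1 )*101^1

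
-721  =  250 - 971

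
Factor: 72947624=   2^3* 293^1*31121^1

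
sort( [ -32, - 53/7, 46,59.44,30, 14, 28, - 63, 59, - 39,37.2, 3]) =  [ - 63 , - 39,-32, - 53/7,  3,14,  28,30, 37.2, 46,  59, 59.44 ]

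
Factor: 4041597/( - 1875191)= - 3^1*7^1*17^1*11321^1*1875191^( - 1)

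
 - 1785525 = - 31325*57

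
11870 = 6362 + 5508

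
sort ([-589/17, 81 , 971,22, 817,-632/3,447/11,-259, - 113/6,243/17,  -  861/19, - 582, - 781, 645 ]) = [ - 781, - 582, - 259, - 632/3, - 861/19, -589/17 ,-113/6,243/17,  22, 447/11, 81, 645, 817, 971 ] 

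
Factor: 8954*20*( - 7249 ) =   -  2^3*5^1 * 11^3 * 37^1*659^1=- 1298150920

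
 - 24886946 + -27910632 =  - 52797578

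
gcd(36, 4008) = 12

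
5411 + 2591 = 8002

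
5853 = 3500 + 2353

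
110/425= 22/85 = 0.26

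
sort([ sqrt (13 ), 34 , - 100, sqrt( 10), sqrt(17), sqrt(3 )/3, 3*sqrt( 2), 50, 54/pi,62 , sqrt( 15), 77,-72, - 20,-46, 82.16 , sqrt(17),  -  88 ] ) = [- 100, - 88, - 72, - 46, - 20, sqrt(3)/3, sqrt(10), sqrt(13),sqrt( 15),  sqrt( 17 ),  sqrt(17),  3 * sqrt(2), 54/pi,34, 50, 62, 77,82.16 ] 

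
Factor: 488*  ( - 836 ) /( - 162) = 2^4*3^(  -  4)*11^1*19^1*61^1 = 203984/81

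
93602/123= 760 + 122/123 = 760.99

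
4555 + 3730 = 8285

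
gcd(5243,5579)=7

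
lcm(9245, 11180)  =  480740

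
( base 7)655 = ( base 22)F4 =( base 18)10a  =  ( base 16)14e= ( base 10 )334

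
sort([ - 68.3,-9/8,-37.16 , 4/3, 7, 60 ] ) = [ - 68.3, - 37.16, - 9/8,4/3,7,60]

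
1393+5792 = 7185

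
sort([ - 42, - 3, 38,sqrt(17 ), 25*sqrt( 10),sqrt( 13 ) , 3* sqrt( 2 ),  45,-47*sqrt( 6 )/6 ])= [-42, - 47 * sqrt( 6 )/6 , - 3 , sqrt( 13 ),  sqrt( 17),3*sqrt ( 2 ), 38 , 45,25*sqrt(10)]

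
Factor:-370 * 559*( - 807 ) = 2^1* 3^1*5^1*13^1*37^1 * 43^1 *269^1   =  166911810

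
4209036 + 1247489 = 5456525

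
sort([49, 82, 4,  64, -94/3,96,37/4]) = [ - 94/3,  4, 37/4,  49,64,82 , 96] 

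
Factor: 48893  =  13^1* 3761^1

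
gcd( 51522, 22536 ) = 6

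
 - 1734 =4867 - 6601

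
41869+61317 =103186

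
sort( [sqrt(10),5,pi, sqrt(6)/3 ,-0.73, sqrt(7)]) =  [ - 0.73,sqrt ( 6)/3,  sqrt ( 7), pi, sqrt ( 10 ),5] 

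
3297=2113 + 1184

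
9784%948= 304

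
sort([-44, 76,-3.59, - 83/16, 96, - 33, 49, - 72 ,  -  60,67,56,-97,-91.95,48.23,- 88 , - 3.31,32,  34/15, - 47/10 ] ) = [ - 97, - 91.95, - 88 , - 72,- 60, - 44, - 33, - 83/16, - 47/10, - 3.59, - 3.31 , 34/15, 32,48.23,49 , 56, 67 , 76, 96]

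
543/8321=543/8321 = 0.07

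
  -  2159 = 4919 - 7078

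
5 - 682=-677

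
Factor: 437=19^1*23^1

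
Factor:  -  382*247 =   -  2^1*13^1*19^1*191^1 = - 94354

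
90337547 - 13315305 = 77022242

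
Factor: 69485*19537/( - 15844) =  - 2^( - 2 )*5^1*7^1*13^1*17^( - 1)*233^( - 1)*1069^1 * 2791^1 = -1357528445/15844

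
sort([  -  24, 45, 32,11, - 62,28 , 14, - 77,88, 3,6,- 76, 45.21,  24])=[ - 77, - 76, - 62 ,  -  24,3, 6,11, 14,24,28, 32,45,45.21, 88] 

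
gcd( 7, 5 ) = 1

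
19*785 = 14915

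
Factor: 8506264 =2^3*13^1*89^1*919^1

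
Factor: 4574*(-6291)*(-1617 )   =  2^1*3^4*7^2*11^1 * 233^1*2287^1 = 46529229978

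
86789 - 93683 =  - 6894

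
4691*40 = 187640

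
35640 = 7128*5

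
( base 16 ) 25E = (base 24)116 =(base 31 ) jh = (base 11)501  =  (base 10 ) 606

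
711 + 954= 1665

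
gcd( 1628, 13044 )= 4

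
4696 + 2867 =7563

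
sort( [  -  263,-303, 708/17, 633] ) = [ - 303,-263,708/17,633 ]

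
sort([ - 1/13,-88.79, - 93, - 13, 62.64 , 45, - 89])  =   [ - 93, - 89, - 88.79, - 13 , - 1/13, 45,62.64]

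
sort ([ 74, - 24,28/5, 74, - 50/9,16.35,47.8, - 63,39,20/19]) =[-63, - 24,  -  50/9,20/19, 28/5,16.35, 39,47.8, 74,74 ]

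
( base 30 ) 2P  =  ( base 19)49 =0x55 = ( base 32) 2l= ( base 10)85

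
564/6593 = 564/6593= 0.09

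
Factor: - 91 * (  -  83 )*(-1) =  - 7^1*13^1*83^1 = -7553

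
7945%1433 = 780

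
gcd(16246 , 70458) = 2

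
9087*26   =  236262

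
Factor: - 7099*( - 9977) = 11^1*31^1*229^1 * 907^1 = 70826723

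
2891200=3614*800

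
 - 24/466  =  -12/233=- 0.05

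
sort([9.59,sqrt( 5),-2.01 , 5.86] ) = [ - 2.01,sqrt( 5), 5.86,  9.59] 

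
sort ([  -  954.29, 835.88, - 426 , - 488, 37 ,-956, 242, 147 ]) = [ - 956, - 954.29, - 488, - 426, 37, 147, 242,835.88 ] 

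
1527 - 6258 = -4731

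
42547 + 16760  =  59307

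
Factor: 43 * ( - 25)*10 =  - 10750 = - 2^1 *5^3 * 43^1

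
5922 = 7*846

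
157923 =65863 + 92060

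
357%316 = 41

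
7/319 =7/319 = 0.02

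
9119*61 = 556259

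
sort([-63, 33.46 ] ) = [-63, 33.46]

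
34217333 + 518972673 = 553190006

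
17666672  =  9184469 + 8482203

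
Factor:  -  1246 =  - 2^1*7^1*89^1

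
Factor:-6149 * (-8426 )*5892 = 305273204808  =  2^3*3^1*11^2*13^1*43^1*383^1*491^1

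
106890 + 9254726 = 9361616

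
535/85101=535/85101 = 0.01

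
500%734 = 500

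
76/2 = 38= 38.00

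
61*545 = 33245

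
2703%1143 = 417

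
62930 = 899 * 70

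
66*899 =59334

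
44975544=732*61442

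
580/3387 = 580/3387 = 0.17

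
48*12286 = 589728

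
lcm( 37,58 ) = 2146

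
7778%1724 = 882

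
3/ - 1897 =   -  1 + 1894/1897 = -0.00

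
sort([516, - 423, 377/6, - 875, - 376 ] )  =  [ - 875, - 423, - 376,377/6 , 516]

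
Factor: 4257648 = 2^4*3^2*29567^1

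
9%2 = 1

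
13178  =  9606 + 3572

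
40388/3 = 40388/3 = 13462.67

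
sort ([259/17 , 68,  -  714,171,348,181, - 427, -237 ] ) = [ - 714,  -  427,  -  237,259/17, 68,171, 181, 348]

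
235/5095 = 47/1019 = 0.05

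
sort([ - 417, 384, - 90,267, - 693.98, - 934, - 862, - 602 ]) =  [ - 934,-862, - 693.98,-602, - 417, - 90,  267, 384]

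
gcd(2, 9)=1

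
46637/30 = 46637/30 = 1554.57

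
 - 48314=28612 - 76926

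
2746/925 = 2746/925 = 2.97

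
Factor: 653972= 2^2*11^1  *89^1*167^1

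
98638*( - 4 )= - 394552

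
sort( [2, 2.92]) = [2,2.92 ] 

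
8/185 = 8/185 = 0.04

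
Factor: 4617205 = 5^1*923441^1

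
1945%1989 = 1945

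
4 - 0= 4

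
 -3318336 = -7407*448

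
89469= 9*9941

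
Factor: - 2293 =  - 2293^1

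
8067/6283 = 1 + 1784/6283  =  1.28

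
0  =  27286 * 0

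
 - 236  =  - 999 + 763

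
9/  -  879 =-1 + 290/293 = -  0.01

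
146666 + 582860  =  729526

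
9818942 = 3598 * 2729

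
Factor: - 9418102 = -2^1*17^1*277003^1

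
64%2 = 0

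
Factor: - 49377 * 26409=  - 1303997193 = -  3^2*109^1*151^1*8803^1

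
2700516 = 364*7419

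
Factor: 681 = 3^1*227^1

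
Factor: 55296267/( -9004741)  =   - 3^1*13^1*523^1*2711^1*9004741^(-1)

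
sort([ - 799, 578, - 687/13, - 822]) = [ - 822, - 799, - 687/13,578 ]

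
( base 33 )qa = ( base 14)460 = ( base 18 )2C4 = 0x364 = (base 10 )868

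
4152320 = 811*5120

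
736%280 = 176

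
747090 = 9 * 83010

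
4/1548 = 1/387  =  0.00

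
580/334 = 1 + 123/167 = 1.74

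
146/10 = 14 + 3/5 = 14.60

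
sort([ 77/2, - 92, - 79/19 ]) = [ - 92, - 79/19,77/2] 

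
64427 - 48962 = 15465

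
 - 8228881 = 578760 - 8807641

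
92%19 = 16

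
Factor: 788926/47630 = 5^ ( - 1)*11^(-1) * 911^1 = 911/55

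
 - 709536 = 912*( - 778) 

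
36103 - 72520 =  - 36417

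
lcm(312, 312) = 312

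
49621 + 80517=130138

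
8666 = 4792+3874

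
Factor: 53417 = 7^1*13^1*587^1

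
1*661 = 661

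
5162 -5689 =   -  527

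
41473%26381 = 15092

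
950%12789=950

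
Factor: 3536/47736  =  2/27 = 2^1*3^( - 3)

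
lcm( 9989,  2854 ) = 19978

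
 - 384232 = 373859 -758091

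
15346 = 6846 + 8500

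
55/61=55/61 = 0.90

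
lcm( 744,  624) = 19344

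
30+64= 94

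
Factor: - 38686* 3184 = -2^5*23^1*29^2*199^1  =  - 123176224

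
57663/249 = 19221/83 = 231.58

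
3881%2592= 1289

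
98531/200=98531/200= 492.65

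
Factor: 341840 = 2^4*5^1 * 4273^1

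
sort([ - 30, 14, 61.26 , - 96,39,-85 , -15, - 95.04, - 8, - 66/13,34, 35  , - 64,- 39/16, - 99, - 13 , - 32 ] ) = [ - 99,- 96  , -95.04, - 85,  -  64, -32, - 30, - 15, - 13,- 8,-66/13, - 39/16,14,  34,35,39,  61.26] 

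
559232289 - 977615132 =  - 418382843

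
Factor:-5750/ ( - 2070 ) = 25/9 = 3^( - 2)*5^2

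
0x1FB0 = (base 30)90C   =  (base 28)a9k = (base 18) 170C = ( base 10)8112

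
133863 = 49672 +84191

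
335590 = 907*370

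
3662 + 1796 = 5458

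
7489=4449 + 3040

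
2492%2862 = 2492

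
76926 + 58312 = 135238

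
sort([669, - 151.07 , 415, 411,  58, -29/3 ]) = [ - 151.07, - 29/3,58, 411,415  ,  669 ]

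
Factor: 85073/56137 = 73^( - 1 ) * 241^1 *353^1*769^(-1)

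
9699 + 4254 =13953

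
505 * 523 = 264115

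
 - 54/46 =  -27/23= -1.17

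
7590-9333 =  - 1743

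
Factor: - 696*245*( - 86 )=14664720  =  2^4*3^1 * 5^1*7^2*29^1*43^1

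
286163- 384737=-98574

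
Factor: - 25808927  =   - 29^1*889963^1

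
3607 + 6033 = 9640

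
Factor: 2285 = 5^1*457^1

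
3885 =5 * 777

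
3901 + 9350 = 13251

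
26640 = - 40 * (-666) 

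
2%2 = 0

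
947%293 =68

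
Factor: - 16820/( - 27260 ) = 29/47 = 29^1 *47^( - 1 ) 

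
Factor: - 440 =- 2^3 * 5^1 * 11^1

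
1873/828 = 1873/828=2.26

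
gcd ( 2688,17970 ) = 6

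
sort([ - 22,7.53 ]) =[-22,7.53]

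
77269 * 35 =2704415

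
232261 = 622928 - 390667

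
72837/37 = 72837/37 = 1968.57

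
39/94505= 39/94505 = 0.00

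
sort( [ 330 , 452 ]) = [ 330, 452 ]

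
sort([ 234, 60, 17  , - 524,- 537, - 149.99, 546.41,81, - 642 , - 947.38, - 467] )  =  [ - 947.38 ,  -  642, - 537,-524, - 467, - 149.99,17,  60,81 , 234, 546.41 ] 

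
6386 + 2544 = 8930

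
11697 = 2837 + 8860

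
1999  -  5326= -3327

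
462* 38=17556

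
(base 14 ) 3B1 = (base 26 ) 12f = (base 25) 14I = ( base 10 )743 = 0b1011100111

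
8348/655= 8348/655= 12.75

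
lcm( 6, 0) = 0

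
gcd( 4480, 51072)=896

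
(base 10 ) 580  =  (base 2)1001000100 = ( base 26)M8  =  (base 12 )404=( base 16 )244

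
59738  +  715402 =775140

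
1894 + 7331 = 9225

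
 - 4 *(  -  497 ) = 1988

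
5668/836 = 6 + 163/209 = 6.78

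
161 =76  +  85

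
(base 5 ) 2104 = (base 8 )427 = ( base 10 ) 279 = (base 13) 186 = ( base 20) dj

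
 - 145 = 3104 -3249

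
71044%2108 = 1480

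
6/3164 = 3/1582 = 0.00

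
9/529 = 9/529 = 0.02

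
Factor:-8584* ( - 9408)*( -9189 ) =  - 742087761408 = - 2^9*3^3 * 7^2*29^1*37^1*1021^1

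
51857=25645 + 26212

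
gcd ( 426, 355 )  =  71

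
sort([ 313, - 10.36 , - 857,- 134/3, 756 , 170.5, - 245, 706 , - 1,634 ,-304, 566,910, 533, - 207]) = [ - 857, - 304,-245, - 207, - 134/3, - 10.36  , - 1, 170.5, 313, 533, 566, 634, 706, 756,910 ]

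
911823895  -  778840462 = 132983433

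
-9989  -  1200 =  - 11189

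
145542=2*72771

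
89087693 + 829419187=918506880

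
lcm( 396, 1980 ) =1980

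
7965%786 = 105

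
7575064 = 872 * 8687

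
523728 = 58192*9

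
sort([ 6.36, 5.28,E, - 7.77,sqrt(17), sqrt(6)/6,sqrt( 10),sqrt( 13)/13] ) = [ - 7.77,sqrt(13 )/13,sqrt(6 )/6,  E,sqrt( 10), sqrt (17), 5.28,6.36 ] 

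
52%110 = 52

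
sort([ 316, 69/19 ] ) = [69/19, 316 ] 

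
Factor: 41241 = 3^1*59^1*233^1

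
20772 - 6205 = 14567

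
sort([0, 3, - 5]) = [ - 5, 0,3 ] 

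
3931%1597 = 737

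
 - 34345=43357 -77702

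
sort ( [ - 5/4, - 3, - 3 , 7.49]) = [  -  3,  -  3, - 5/4,7.49 ]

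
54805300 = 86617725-31812425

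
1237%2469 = 1237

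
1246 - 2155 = -909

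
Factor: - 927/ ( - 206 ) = 2^ ( - 1) * 3^2 = 9/2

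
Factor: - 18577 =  - 13^1* 1429^1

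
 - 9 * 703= - 6327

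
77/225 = 77/225 = 0.34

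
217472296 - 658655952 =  - 441183656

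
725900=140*5185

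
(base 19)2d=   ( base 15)36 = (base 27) 1o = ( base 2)110011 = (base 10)51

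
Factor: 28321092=2^2*3^2*786697^1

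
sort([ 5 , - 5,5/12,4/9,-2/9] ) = [ - 5, - 2/9,5/12,4/9,5 ] 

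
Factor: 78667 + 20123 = 98790 = 2^1*3^1*5^1*37^1*89^1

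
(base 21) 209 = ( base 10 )891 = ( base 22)1IB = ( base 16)37B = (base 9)1200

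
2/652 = 1/326 =0.00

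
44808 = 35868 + 8940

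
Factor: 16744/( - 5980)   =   - 14/5 = - 2^1 *5^( - 1 )*7^1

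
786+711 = 1497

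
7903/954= 8 + 271/954 = 8.28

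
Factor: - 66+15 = -3^1*17^1 = - 51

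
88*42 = 3696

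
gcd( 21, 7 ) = 7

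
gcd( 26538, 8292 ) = 6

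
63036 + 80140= 143176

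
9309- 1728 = 7581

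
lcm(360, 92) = 8280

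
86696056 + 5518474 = 92214530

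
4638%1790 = 1058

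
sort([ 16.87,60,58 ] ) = [16.87, 58, 60]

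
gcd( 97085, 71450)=5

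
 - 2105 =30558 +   -  32663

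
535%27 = 22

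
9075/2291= 3 + 2202/2291 = 3.96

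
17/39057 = 17/39057 = 0.00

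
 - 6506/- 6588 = 3253/3294 =0.99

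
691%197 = 100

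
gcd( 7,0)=7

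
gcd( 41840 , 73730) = 10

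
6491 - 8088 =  - 1597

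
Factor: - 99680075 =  - 5^2*11^1*362473^1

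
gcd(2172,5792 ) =724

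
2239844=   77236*29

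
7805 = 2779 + 5026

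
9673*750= 7254750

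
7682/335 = 22 + 312/335 = 22.93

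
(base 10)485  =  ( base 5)3420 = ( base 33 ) en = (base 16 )1E5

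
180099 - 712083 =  - 531984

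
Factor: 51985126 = 2^1*461^1 * 56383^1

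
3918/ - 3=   -  1306/1 = - 1306.00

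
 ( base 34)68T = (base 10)7237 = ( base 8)16105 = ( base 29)8hg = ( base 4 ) 1301011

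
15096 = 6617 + 8479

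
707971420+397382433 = 1105353853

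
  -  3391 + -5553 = -8944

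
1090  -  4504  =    -  3414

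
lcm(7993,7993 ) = 7993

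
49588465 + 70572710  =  120161175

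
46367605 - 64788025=-18420420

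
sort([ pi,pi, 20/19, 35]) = [ 20/19,pi,pi,35 ] 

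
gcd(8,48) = 8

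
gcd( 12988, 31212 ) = 68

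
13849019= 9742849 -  - 4106170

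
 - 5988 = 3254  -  9242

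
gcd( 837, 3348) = 837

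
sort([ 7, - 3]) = [-3, 7 ]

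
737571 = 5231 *141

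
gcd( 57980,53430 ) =130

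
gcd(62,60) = 2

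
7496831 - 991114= 6505717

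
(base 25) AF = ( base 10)265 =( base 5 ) 2030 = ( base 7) 526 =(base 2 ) 100001001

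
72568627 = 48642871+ 23925756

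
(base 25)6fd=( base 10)4138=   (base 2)1000000101010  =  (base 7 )15031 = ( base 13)1B64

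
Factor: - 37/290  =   - 2^( - 1 )*5^(-1 )*29^ ( - 1 )*37^1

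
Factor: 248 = 2^3*31^1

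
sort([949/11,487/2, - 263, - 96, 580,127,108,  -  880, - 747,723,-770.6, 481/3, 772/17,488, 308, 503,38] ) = [-880, - 770.6, - 747, -263,- 96, 38,772/17,949/11, 108, 127, 481/3,487/2,308,488,503,580  ,  723 ]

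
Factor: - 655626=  - 2^1*3^1*113^1 *967^1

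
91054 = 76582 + 14472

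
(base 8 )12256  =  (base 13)2543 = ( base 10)5294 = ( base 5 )132134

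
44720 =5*8944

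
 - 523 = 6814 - 7337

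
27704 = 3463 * 8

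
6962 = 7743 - 781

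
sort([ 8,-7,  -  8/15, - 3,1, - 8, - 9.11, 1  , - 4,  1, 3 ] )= [ - 9.11, - 8,  -  7,- 4,-3, - 8/15,1, 1,1,3, 8] 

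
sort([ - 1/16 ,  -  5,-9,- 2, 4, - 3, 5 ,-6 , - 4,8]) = [  -  9 ,-6, - 5 ,-4, - 3 ,  -  2,-1/16,4 , 5 , 8 ]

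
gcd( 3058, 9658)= 22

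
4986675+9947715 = 14934390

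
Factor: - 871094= - 2^1*7^1*43^1*1447^1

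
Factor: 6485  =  5^1*1297^1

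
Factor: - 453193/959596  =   - 2^( - 2 )*11^( - 1 )*13^1*71^1*113^ ( - 1 )*193^( - 1)*491^1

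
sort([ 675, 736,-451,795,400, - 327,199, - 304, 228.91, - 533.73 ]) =[ - 533.73 , - 451, - 327, - 304, 199, 228.91,400,675, 736, 795 ]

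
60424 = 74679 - 14255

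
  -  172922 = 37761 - 210683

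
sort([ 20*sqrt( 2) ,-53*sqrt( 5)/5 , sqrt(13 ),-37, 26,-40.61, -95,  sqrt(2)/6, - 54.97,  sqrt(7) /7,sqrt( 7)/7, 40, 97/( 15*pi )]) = [-95, - 54.97, - 40.61, - 37,  -  53*sqrt(5)/5, sqrt (2)/6 , sqrt( 7)/7,sqrt (7)/7, 97/(15*pi), sqrt (13), 26, 20*sqrt(2), 40 ] 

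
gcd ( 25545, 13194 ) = 3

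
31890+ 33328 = 65218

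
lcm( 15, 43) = 645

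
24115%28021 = 24115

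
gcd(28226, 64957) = 1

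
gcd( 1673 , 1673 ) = 1673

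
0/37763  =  0 = 0.00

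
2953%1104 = 745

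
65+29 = 94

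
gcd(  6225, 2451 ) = 3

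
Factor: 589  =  19^1*31^1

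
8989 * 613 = 5510257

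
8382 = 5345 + 3037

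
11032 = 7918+3114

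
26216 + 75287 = 101503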